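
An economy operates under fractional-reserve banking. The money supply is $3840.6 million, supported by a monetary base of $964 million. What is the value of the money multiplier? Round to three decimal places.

The money multiplier is m = M / MB = 3840.6 / 964 ≈ 3.98402.

3.984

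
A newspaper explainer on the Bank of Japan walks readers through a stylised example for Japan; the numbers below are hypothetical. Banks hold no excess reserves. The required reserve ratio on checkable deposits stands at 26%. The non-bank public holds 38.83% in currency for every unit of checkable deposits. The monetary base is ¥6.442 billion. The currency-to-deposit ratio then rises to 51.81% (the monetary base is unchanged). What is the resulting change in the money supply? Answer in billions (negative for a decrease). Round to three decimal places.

-1.227 billion

Initially m₁ = (1 + 0.3883) / (0.26 + 0.3883) ≈ 2.14145, so M₁ = 2.14145 × 6.442 ≈ 13.7952 billion.
After the change m₂ = (1 + 0.5181) / (0.26 + 0.5181) ≈ 1.95103, so M₂ = 1.95103 × 6.442 ≈ 12.5685 billion.
ΔM = M₂ − M₁ = 12.5685 − 13.7952 = -1.2267 billion.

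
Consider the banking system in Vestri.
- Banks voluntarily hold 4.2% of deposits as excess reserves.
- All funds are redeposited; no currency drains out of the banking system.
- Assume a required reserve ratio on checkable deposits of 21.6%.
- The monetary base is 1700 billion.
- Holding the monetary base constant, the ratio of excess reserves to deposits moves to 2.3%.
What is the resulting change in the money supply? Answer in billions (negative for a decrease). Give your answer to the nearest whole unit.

524 billion

Initially m₁ = 1 / (0.216 + 0.042) ≈ 3.87597, so M₁ = 3.87597 × 1700 = 6589.149 billion.
After the change m₂ = 1 / (0.216 + 0.023) ≈ 4.18410, so M₂ = 4.18410 × 1700 = 7112.97 billion.
ΔM = M₂ − M₁ = 7112.97 − 6589.149 = 523.821 billion.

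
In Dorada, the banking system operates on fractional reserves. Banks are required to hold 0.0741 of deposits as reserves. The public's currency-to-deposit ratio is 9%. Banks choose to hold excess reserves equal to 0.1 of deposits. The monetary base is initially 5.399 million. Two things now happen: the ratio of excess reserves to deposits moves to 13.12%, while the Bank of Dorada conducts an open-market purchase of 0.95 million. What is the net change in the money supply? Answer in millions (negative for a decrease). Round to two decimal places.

1.15 million

Before: m₁ = (1 + 0.09) / (0.0741 + 0.1 + 0.09) ≈ 4.1272, MB₁ = 5.399, so M₁ = 4.1272 × 5.399 ≈ 22.2828 million.
After: m₂ = (1 + 0.09) / (0.0741 + 0.1312 + 0.09) ≈ 3.6912, MB₂ = 5.399 + 0.95 = 6.349, so M₂ = 3.6912 × 6.349 ≈ 23.4354 million.
ΔM = M₂ − M₁ = 23.4354 − 22.2828 = 1.1526 million.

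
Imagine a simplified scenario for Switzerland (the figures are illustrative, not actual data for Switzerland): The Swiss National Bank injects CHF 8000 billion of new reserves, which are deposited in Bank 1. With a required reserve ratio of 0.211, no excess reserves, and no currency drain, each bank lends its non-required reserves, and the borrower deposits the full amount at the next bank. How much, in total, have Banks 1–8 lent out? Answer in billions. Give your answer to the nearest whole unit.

Bank i lends (1 − rr)^i of the original deposit: Bank 1 lends 8000·0.7890 = 6312.0000, Bank 2 lends 8000·0.7890² = 4980.1680, and so on.
Summing a geometric series: total = 8000·[0.7890·(1 − 0.7890^8) / (1 − 0.7890)] ≈ 25422.0629 billion.

CHF 25422 billion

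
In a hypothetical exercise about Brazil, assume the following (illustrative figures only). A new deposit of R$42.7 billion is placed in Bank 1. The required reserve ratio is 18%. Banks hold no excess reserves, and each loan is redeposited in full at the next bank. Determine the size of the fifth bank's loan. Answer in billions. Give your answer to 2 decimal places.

R$15.83 billion

Each bank lends a fraction (1 − rr) = 0.8200 of the deposit it receives, so Bank 5 receives 42.7·0.8200^4 and lends 42.7·0.8200^5 ≈ 15.8306 billion.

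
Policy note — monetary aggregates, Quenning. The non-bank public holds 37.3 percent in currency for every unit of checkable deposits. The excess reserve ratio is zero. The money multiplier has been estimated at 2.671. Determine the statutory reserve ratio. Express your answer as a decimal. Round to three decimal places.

0.141

Using m = 2.671. Since m = (1 + c)/(c + rr + e), the denominator satisfies c + rr + e = (1 + c)/m = (1 + 0.373) / 2.671 ≈ 0.514040.
With c = 0.373 and e = 0, the statutory reserve ratio is 0.514040 − 0.373 − 0 = 0.14104.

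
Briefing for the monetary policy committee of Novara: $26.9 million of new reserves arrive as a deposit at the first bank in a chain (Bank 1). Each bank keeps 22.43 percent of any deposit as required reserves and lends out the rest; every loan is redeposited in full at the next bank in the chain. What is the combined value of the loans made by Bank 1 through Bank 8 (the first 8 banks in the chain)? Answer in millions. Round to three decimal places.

Bank i lends (1 − rr)^i of the original deposit: Bank 1 lends 26.9·0.7757 ≈ 20.8663, Bank 2 lends 26.9·0.7757² ≈ 16.1860, and so on.
Summing a geometric series: total = 26.9·[0.7757·(1 − 0.7757^8) / (1 − 0.7757)] ≈ 80.8341 million.

$80.834 million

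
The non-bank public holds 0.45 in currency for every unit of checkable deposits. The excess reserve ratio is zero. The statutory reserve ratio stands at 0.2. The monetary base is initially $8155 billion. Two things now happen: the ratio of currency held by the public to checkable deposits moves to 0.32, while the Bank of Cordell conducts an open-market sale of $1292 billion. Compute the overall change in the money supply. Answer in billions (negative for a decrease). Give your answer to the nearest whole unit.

-770 billion

Before: m₁ = (1 + 0.45) / (0.2 + 0.45) ≈ 2.23077, MB₁ = 8155, so M₁ = 2.23077 × 8155 ≈ 18191.9294 billion.
After: m₂ = (1 + 0.32) / (0.2 + 0.32) ≈ 2.53846, MB₂ = 8155 − 1292 = 6863, so M₂ = 2.53846 × 6863 ≈ 17421.451 billion.
ΔM = M₂ − M₁ = 17421.451 − 18191.9294 = -770.4784 billion.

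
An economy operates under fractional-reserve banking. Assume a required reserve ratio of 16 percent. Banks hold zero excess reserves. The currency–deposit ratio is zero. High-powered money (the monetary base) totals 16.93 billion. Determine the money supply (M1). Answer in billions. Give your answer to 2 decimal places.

With no currency drain or excess reserves, the money multiplier is m = 1/rr = 1/0.16 = 6.25.
Money supply M = m × MB = 6.25 × 16.93 = 105.8125 billion.

105.81 billion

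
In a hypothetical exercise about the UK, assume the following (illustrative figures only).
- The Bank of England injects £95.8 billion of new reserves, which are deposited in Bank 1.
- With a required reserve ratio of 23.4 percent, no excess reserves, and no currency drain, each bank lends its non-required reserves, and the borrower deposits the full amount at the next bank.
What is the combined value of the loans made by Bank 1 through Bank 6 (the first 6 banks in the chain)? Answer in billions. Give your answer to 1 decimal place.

£250.3 billion

Bank i lends (1 − rr)^i of the original deposit: Bank 1 lends 95.8·0.7660 = 73.3828, Bank 2 lends 95.8·0.7660² ≈ 56.2112, and so on.
Summing a geometric series: total = 95.8·[0.7660·(1 − 0.7660^6) / (1 − 0.7660)] ≈ 250.2511 billion.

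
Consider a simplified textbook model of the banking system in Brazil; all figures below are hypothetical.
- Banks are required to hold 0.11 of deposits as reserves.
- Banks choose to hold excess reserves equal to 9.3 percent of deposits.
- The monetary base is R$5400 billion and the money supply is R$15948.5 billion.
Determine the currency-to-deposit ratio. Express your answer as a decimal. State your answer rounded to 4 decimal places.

Using m = M/MB = 15948.5/5400 ≈ 2.953426. From m = (1 + c)/(c + rr + e), rearranging gives 1 + c = m·(c + rr + e), so c·(1 − m) = m·(rr + e) − 1.
Hence c = [m·(rr + e) − 1]/(1 − m) = [2.953426 × (0.11 + 0.093) − 1] / (1 − 2.953426) ≈ 0.205001.

0.2050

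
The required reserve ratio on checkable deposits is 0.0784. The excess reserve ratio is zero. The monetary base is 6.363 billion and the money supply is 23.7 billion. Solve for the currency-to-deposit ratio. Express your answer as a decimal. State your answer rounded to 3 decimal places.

Using m = M/MB = 23.7/6.363 ≈ 3.724658. From m = (1 + c)/(c + rr + e), rearranging gives 1 + c = m·(c + rr + e), so c·(1 − m) = m·(rr + e) − 1.
Hence c = [m·(rr + e) − 1]/(1 − m) = [3.724658 × (0.0784 + 0) − 1] / (1 − 3.724658) ≈ 0.259844.

0.260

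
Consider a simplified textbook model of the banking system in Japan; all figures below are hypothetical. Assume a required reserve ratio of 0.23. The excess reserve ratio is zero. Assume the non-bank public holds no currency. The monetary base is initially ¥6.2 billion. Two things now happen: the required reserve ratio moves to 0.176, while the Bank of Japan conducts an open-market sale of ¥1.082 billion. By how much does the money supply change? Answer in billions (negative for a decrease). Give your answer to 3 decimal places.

¥2.123 billion

Before: m₁ = 1 / (0.23) ≈ 4.34783, MB₁ = 6.2, so M₁ = 4.34783 × 6.2 ≈ 26.9565 billion.
After: m₂ = 1 / (0.176) ≈ 5.68182, MB₂ = 6.2 − 1.082 = 5.118, so M₂ = 5.68182 × 5.118 ≈ 29.0796 billion.
ΔM = M₂ − M₁ = 29.0796 − 26.9565 = 2.1231 billion.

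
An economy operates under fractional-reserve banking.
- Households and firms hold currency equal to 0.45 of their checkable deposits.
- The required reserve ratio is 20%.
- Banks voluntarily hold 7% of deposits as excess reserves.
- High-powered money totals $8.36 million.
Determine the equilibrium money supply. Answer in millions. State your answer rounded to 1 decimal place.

$16.8 million

The money multiplier is m = (1 + c) / (rr + e + c) = (1 + 0.45) / (0.2 + 0.07 + 0.45) ≈ 2.0139.
So M = m × MB = 2.0139 × 8.36 ≈ 16.8362 million.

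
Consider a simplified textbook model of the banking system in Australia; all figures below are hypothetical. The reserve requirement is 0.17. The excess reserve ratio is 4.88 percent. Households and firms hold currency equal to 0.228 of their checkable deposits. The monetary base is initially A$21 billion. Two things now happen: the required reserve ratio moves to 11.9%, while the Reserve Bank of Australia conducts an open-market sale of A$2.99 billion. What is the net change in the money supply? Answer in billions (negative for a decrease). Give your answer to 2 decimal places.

-1.84 billion

Before: m₁ = (1 + 0.228) / (0.17 + 0.0488 + 0.228) ≈ 2.74843, MB₁ = 21, so M₁ = 2.74843 × 21 ≈ 57.717 billion.
After: m₂ = (1 + 0.228) / (0.119 + 0.0488 + 0.228) ≈ 3.10258, MB₂ = 21 − 2.99 = 18.01, so M₂ = 3.10258 × 18.01 ≈ 55.8775 billion.
ΔM = M₂ − M₁ = 55.8775 − 57.717 = -1.8395 billion.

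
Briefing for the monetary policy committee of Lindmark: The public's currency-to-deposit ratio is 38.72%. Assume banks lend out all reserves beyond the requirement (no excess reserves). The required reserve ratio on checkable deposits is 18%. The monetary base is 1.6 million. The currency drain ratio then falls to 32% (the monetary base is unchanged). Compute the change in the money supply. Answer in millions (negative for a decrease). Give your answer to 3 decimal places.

Initially m₁ = (1 + 0.3872) / (0.18 + 0.3872) ≈ 2.44570, so M₁ = 2.44570 × 1.6 ≈ 3.9131 million.
After the change m₂ = (1 + 0.32) / (0.18 + 0.32) = 2.64, so M₂ = 2.64 × 1.6 = 4.224 million.
ΔM = M₂ − M₁ = 4.224 − 3.9131 = 0.3109 million.

0.311 million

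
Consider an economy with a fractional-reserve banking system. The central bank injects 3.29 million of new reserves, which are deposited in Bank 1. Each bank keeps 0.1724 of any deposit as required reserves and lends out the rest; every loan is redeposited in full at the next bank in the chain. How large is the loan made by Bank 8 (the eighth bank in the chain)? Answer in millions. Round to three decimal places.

0.724 million

Each bank lends a fraction (1 − rr) = 0.8276 of the deposit it receives, so Bank 8 receives 3.29·0.8276^7 and lends 3.29·0.8276^8 ≈ 0.7240 million.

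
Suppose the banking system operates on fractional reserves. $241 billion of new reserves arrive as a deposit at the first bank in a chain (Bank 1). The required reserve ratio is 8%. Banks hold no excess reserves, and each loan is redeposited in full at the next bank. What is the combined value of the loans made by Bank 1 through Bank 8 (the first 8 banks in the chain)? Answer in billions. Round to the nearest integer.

$1349 billion

Bank i lends (1 − rr)^i of the original deposit: Bank 1 lends 241·0.9200 = 221.7200, Bank 2 lends 241·0.9200² = 203.9824, and so on.
Summing a geometric series: total = 241·[0.9200·(1 − 0.9200^8) / (1 − 0.9200)] ≈ 1349.1139 billion.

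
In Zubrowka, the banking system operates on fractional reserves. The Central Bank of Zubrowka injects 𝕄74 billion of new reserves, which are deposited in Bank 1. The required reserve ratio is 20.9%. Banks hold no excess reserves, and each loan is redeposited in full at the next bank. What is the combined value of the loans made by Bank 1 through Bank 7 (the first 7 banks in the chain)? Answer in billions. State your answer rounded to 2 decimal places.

𝕄225.80 billion

Bank i lends (1 − rr)^i of the original deposit: Bank 1 lends 74·0.7910 = 58.5340, Bank 2 lends 74·0.7910² ≈ 46.3004, and so on.
Summing a geometric series: total = 74·[0.7910·(1 − 0.7910^7) / (1 − 0.7910)] ≈ 225.8048 billion.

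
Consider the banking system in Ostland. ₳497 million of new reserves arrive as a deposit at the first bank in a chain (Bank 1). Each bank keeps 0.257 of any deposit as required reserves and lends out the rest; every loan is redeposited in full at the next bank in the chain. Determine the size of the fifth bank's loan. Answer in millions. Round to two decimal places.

Each bank lends a fraction (1 − rr) = 0.7430 of the deposit it receives, so Bank 5 receives 497·0.7430^4 and lends 497·0.7430^5 ≈ 112.5383 million.

₳112.54 million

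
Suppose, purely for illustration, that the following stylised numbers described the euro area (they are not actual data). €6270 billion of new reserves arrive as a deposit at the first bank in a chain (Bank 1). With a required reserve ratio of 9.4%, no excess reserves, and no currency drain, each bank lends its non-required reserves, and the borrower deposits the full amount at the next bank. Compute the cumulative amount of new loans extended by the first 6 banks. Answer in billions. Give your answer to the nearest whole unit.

€27010 billion

Bank i lends (1 − rr)^i of the original deposit: Bank 1 lends 6270·0.9060 = 5680.6200, Bank 2 lends 6270·0.9060² ≈ 5146.6417, and so on.
Summing a geometric series: total = 6270·[0.9060·(1 − 0.9060^6) / (1 − 0.9060)] ≈ 27009.7709 billion.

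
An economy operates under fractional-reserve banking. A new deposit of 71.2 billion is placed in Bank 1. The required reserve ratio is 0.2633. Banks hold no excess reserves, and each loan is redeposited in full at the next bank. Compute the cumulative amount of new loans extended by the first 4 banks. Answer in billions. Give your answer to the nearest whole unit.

Bank i lends (1 − rr)^i of the original deposit: Bank 1 lends 71.2·0.7367 ≈ 52.4530, Bank 2 lends 71.2·0.7367² ≈ 38.6422, and so on.
Summing a geometric series: total = 71.2·[0.7367·(1 − 0.7367^4) / (1 − 0.7367)] ≈ 140.5350 billion.

141 billion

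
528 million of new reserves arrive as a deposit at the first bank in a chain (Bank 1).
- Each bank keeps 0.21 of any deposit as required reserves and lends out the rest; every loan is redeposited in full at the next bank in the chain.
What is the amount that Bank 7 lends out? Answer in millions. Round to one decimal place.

Each bank lends a fraction (1 − rr) = 0.7900 of the deposit it receives, so Bank 7 receives 528·0.7900^6 and lends 528·0.7900^7 ≈ 101.3966 million.

101.4 million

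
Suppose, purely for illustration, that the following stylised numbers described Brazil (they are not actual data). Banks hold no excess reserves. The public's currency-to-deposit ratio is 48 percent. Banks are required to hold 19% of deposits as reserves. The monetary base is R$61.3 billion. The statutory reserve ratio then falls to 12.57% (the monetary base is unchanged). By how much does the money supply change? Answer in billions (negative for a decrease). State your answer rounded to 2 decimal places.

R$14.37 billion

Initially m₁ = (1 + 0.48) / (0.19 + 0.48) ≈ 2.20896, so M₁ = 2.20896 × 61.3 ≈ 135.4092 billion.
After the change m₂ = (1 + 0.48) / (0.1257 + 0.48) ≈ 2.44345, so M₂ = 2.44345 × 61.3 ≈ 149.7835 billion.
ΔM = M₂ − M₁ = 149.7835 − 135.4092 = 14.3743 billion.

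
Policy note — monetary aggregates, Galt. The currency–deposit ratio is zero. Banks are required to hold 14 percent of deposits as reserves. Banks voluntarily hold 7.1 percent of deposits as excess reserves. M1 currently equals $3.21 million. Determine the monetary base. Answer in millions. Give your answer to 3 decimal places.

$0.677 million

The money multiplier is m = 1 / (rr + e) = 1 / (0.14 + 0.071) ≈ 4.73934.
MB = M / m = 3.21 / 4.73934 ≈ 0.6773 million.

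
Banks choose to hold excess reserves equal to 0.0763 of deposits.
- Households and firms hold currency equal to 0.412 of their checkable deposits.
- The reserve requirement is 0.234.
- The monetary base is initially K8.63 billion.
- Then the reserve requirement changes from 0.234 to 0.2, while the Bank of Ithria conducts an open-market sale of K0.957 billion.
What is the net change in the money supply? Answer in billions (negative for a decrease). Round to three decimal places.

-1.130 billion

Before: m₁ = (1 + 0.412) / (0.234 + 0.0763 + 0.412) ≈ 1.95487, MB₁ = 8.63, so M₁ = 1.95487 × 8.63 ≈ 16.8705 billion.
After: m₂ = (1 + 0.412) / (0.2 + 0.0763 + 0.412) ≈ 2.05143, MB₂ = 8.63 − 0.957 = 7.673, so M₂ = 2.05143 × 7.673 ≈ 15.7406 billion.
ΔM = M₂ − M₁ = 15.7406 − 16.8705 = -1.1299 billion.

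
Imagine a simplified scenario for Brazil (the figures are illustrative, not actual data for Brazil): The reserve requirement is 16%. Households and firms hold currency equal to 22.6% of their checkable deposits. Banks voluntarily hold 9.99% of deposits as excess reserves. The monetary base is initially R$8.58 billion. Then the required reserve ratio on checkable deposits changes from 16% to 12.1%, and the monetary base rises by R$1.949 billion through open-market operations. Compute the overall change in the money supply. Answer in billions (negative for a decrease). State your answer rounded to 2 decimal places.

Before: m₁ = (1 + 0.226) / (0.16 + 0.0999 + 0.226) ≈ 2.52315, MB₁ = 8.58, so M₁ = 2.52315 × 8.58 ≈ 21.6486 billion.
After: m₂ = (1 + 0.226) / (0.121 + 0.0999 + 0.226) ≈ 2.74334, MB₂ = 8.58 + 1.949 = 10.529, so M₂ = 2.74334 × 10.529 ≈ 28.8846 billion.
ΔM = M₂ − M₁ = 28.8846 − 21.6486 = 7.236 billion.

R$7.24 billion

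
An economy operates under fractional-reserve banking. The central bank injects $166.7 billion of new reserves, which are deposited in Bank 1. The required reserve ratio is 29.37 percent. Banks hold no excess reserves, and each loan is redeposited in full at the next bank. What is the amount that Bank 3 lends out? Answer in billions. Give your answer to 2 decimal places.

Each bank lends a fraction (1 − rr) = 0.7063 of the deposit it receives, so Bank 3 receives 166.7·0.7063^2 and lends 166.7·0.7063^3 ≈ 58.7358 billion.

$58.74 billion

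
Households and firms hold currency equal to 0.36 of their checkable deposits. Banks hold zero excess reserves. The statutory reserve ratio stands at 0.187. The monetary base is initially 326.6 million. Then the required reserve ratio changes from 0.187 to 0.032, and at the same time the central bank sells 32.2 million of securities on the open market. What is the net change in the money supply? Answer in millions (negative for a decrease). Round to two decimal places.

Before: m₁ = (1 + 0.36) / (0.187 + 0.36) ≈ 2.486289, MB₁ = 326.6, so M₁ = 2.486289 × 326.6 ≈ 812.022 million.
After: m₂ = (1 + 0.36) / (0.032 + 0.36) ≈ 3.469388, MB₂ = 326.6 − 32.2 = 294.4, so M₂ = 3.469388 × 294.4 ≈ 1021.3878 million.
ΔM = M₂ − M₁ = 1021.3878 − 812.022 = 209.3658 million.

209.37 million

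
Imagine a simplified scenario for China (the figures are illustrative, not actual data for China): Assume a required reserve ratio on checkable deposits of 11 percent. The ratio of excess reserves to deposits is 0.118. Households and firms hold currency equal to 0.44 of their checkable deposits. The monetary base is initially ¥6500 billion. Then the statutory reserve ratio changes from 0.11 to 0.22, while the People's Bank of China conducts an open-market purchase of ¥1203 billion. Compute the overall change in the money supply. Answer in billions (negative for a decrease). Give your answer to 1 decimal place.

Before: m₁ = (1 + 0.44) / (0.11 + 0.118 + 0.44) ≈ 2.155689, MB₁ = 6500, so M₁ = 2.155689 × 6500 = 14011.9785 billion.
After: m₂ = (1 + 0.44) / (0.22 + 0.118 + 0.44) ≈ 1.850900, MB₂ = 6500 + 1203 = 7703, so M₂ = 1.850900 × 7703 = 14257.4827 billion.
ΔM = M₂ − M₁ = 14257.4827 − 14011.9785 = 245.5042 billion.

¥245.5 billion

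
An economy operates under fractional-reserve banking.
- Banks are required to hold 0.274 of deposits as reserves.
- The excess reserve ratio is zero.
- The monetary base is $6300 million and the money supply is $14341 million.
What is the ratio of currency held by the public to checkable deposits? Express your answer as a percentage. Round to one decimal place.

Using m = M/MB = 14341/6300 ≈ 2.276349. From m = (1 + c)/(c + rr + e), rearranging gives 1 + c = m·(c + rr + e), so c·(1 − m) = m·(rr + e) − 1.
Hence c = [m·(rr + e) − 1]/(1 − m) = [2.276349 × (0.274 + 0) − 1] / (1 − 2.276349) ≈ 0.294810.

29.5%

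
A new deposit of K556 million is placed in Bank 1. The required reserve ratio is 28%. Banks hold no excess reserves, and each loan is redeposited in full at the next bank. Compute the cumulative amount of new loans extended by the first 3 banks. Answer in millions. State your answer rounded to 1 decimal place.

K896.1 million

Bank i lends (1 − rr)^i of the original deposit: Bank 1 lends 556·0.7200 = 400.3200, Bank 2 lends 556·0.7200² = 288.2304, and so on.
Summing a geometric series: total = 556·[0.7200·(1 − 0.7200^3) / (1 − 0.7200)] ≈ 896.0763 million.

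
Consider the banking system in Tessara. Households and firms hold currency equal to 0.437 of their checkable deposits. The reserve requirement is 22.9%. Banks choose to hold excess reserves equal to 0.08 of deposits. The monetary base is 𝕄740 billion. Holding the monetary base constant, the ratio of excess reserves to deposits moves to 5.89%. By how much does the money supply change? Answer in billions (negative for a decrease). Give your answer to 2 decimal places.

Initially m₁ = (1 + 0.437) / (0.229 + 0.08 + 0.437) ≈ 1.926273, so M₁ = 1.926273 × 740 ≈ 1425.442 billion.
After the change m₂ = (1 + 0.437) / (0.229 + 0.0589 + 0.437) ≈ 1.982342, so M₂ = 1.982342 × 740 ≈ 1466.9331 billion.
ΔM = M₂ − M₁ = 1466.9331 − 1425.442 = 41.4911 billion.

𝕄41.49 billion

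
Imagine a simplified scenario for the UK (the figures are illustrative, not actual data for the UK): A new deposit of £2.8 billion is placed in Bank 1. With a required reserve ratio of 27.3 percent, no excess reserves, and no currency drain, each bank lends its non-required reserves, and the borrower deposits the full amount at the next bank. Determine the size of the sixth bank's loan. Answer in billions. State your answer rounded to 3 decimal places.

Each bank lends a fraction (1 − rr) = 0.7270 of the deposit it receives, so Bank 6 receives 2.8·0.7270^5 and lends 2.8·0.7270^6 ≈ 0.4134 billion.

£0.413 billion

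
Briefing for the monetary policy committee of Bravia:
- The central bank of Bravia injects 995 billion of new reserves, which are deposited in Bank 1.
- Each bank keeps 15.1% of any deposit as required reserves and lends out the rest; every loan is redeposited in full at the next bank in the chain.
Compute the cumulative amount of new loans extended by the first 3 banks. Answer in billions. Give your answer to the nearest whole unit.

2171 billion

Bank i lends (1 − rr)^i of the original deposit: Bank 1 lends 995·0.8490 = 844.7550, Bank 2 lends 995·0.8490² ≈ 717.1970, and so on.
Summing a geometric series: total = 995·[0.8490·(1 − 0.8490^3) / (1 − 0.8490)] ≈ 2170.8522 billion.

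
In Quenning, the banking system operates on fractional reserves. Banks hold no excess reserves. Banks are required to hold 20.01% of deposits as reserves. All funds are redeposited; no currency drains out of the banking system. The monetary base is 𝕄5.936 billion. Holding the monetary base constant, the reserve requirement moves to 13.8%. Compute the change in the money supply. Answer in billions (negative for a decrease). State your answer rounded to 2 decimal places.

Initially m₁ = 1 / (0.2001) ≈ 4.9975, so M₁ = 4.9975 × 5.936 ≈ 29.6652 billion.
After the change m₂ = 1 / (0.138) ≈ 7.2464, so M₂ = 7.2464 × 5.936 ≈ 43.0146 billion.
ΔM = M₂ − M₁ = 43.0146 − 29.6652 = 13.3494 billion.

𝕄13.35 billion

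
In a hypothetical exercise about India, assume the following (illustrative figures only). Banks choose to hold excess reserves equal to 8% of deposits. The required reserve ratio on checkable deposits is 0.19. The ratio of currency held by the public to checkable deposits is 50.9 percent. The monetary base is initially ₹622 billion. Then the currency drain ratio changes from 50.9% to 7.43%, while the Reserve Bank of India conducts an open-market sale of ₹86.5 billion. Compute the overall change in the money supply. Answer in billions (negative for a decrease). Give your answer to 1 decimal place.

₹466.0 billion

Before: m₁ = (1 + 0.509) / (0.19 + 0.08 + 0.509) ≈ 1.93710, MB₁ = 622, so M₁ = 1.93710 × 622 = 1204.8762 billion.
After: m₂ = (1 + 0.0743) / (0.19 + 0.08 + 0.0743) ≈ 3.12024, MB₂ = 622 − 86.5 = 535.5, so M₂ = 3.12024 × 535.5 ≈ 1670.8885 billion.
ΔM = M₂ − M₁ = 1670.8885 − 1204.8762 = 466.0123 billion.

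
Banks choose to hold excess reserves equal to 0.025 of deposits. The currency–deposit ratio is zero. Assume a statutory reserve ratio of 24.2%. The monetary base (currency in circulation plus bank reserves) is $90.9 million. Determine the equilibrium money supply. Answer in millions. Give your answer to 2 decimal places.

The money multiplier is m = 1 / (rr + e) = 1 / (0.242 + 0.025) ≈ 3.74532.
So M = m × MB = 3.74532 × 90.9 ≈ 340.4496 million.

$340.45 million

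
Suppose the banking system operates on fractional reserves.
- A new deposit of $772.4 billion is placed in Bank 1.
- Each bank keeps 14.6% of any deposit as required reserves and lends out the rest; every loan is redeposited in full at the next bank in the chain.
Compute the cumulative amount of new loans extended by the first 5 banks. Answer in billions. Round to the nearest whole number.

Bank i lends (1 − rr)^i of the original deposit: Bank 1 lends 772.4·0.8540 = 659.6296, Bank 2 lends 772.4·0.8540² ≈ 563.3237, and so on.
Summing a geometric series: total = 772.4·[0.8540·(1 − 0.8540^5) / (1 − 0.8540)] ≈ 2465.7309 billion.

$2466 billion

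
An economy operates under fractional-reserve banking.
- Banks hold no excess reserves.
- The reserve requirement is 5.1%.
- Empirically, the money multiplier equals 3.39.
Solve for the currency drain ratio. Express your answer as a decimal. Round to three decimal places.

0.346

Using m = 3.39. From m = (1 + c)/(c + rr + e), rearranging gives 1 + c = m·(c + rr + e), so c·(1 − m) = m·(rr + e) − 1.
Hence c = [m·(rr + e) − 1]/(1 − m) = [3.39 × (0.051 + 0) − 1] / (1 − 3.39) ≈ 0.346071.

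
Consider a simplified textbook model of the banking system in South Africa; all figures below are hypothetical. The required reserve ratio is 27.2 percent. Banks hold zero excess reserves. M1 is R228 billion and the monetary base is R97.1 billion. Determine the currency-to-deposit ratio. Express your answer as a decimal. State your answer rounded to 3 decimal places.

0.268

Using m = M/MB = 228/97.1 ≈ 2.348095. From m = (1 + c)/(c + rr + e), rearranging gives 1 + c = m·(c + rr + e), so c·(1 − m) = m·(rr + e) − 1.
Hence c = [m·(rr + e) − 1]/(1 − m) = [2.348095 × (0.272 + 0) − 1] / (1 − 2.348095) ≈ 0.268021.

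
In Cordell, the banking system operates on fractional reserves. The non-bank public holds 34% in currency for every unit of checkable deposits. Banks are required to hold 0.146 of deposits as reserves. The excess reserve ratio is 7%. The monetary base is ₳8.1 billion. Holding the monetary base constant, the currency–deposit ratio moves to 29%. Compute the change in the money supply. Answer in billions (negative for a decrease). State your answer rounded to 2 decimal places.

Initially m₁ = (1 + 0.34) / (0.146 + 0.07 + 0.34) ≈ 2.4101, so M₁ = 2.4101 × 8.1 ≈ 19.5218 billion.
After the change m₂ = (1 + 0.29) / (0.146 + 0.07 + 0.29) ≈ 2.5494, so M₂ = 2.5494 × 8.1 ≈ 20.6501 billion.
ΔM = M₂ − M₁ = 20.6501 − 19.5218 = 1.1283 billion.

₳1.13 billion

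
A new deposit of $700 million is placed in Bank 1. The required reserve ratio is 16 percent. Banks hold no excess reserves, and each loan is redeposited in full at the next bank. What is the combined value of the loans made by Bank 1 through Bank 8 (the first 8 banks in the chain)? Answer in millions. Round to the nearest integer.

$2764 million

Bank i lends (1 − rr)^i of the original deposit: Bank 1 lends 700·0.8400 = 588.0000, Bank 2 lends 700·0.8400² = 493.9200, and so on.
Summing a geometric series: total = 700·[0.8400·(1 − 0.8400^8) / (1 − 0.8400)] ≈ 2764.0561 million.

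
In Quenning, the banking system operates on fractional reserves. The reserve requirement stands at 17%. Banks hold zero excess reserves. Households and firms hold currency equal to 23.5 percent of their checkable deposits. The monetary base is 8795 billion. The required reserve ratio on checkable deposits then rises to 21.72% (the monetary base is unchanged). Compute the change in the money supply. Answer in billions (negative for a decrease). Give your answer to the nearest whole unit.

-2799 billion

Initially m₁ = (1 + 0.235) / (0.17 + 0.235) ≈ 3.04938, so M₁ = 3.04938 × 8795 = 26819.2971 billion.
After the change m₂ = (1 + 0.235) / (0.2172 + 0.235) ≈ 2.73109, so M₂ = 2.73109 × 8795 ≈ 24019.9365 billion.
ΔM = M₂ − M₁ = 24019.9365 − 26819.2971 = -2799.3606 billion.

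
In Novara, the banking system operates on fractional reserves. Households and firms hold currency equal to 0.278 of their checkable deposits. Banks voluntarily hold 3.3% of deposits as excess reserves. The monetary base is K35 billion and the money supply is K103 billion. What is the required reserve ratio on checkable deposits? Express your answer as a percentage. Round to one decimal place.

Using m = M/MB = 103/35 ≈ 2.942857. Since m = (1 + c)/(c + rr + e), the denominator satisfies c + rr + e = (1 + c)/m = (1 + 0.278) / 2.942857 ≈ 0.434272.
With c = 0.278 and e = 0.033, the required reserve ratio on checkable deposits is 0.434272 − 0.278 − 0.033 = 0.123272.

12.3%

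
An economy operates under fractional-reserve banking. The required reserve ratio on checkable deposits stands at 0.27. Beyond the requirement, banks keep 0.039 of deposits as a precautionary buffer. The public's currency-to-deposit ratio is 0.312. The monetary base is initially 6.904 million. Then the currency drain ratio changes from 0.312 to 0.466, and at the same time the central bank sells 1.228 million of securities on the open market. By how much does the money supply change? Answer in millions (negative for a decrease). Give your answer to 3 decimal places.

-3.849 million

Before: m₁ = (1 + 0.312) / (0.27 + 0.039 + 0.312) ≈ 2.11272, MB₁ = 6.904, so M₁ = 2.11272 × 6.904 ≈ 14.5862 million.
After: m₂ = (1 + 0.466) / (0.27 + 0.039 + 0.466) ≈ 1.89161, MB₂ = 6.904 − 1.228 = 5.676, so M₂ = 1.89161 × 5.676 ≈ 10.7368 million.
ΔM = M₂ − M₁ = 10.7368 − 14.5862 = -3.8494 million.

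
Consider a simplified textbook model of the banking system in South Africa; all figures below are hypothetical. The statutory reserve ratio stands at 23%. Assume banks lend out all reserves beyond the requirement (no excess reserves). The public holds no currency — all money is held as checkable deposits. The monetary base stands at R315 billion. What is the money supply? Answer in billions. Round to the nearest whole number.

With no currency drain or excess reserves, the money multiplier is m = 1/rr = 1/0.23 ≈ 4.3478.
Money supply M = m × MB = 4.3478 × 315 = 1369.557 billion.

R1370 billion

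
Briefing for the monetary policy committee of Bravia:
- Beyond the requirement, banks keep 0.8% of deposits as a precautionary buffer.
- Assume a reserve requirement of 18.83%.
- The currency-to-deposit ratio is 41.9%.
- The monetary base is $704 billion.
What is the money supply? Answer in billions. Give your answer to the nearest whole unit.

The money multiplier is m = (1 + c) / (rr + e + c) = (1 + 0.419) / (0.1883 + 0.008 + 0.419) ≈ 2.3062.
So M = m × MB = 2.3062 × 704 = 1623.5648 billion.

$1624 billion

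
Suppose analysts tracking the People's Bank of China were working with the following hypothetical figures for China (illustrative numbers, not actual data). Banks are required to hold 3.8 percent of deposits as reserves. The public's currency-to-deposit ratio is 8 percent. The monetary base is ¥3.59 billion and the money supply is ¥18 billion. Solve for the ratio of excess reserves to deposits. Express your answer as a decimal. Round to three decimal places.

0.097

Using m = M/MB = 18/3.59 ≈ 5.013928. Since m = (1 + c)/(c + rr + e), the denominator satisfies c + rr + e = (1 + c)/m = (1 + 0.08) / 5.013928 ≈ 0.215400.
With c = 0.08 and rr = 0.038, the ratio of excess reserves to deposits is 0.215400 − 0.08 − 0.038 = 0.0974.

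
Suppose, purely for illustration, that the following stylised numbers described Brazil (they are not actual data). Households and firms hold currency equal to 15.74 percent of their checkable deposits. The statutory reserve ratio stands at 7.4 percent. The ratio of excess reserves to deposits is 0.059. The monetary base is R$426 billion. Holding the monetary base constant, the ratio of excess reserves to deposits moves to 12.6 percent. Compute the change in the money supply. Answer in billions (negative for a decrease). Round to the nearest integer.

-318 billion

Initially m₁ = (1 + 0.1574) / (0.074 + 0.059 + 0.1574) ≈ 3.9855, so M₁ = 3.9855 × 426 = 1697.823 billion.
After the change m₂ = (1 + 0.1574) / (0.074 + 0.126 + 0.1574) ≈ 3.2384, so M₂ = 3.2384 × 426 = 1379.5584 billion.
ΔM = M₂ − M₁ = 1379.5584 − 1697.823 = -318.2646 billion.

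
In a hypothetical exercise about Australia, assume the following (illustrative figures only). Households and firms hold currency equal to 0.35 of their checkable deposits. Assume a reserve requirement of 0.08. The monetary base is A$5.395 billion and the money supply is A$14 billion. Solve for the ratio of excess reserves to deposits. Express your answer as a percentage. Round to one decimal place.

Using m = M/MB = 14/5.395 ≈ 2.594995. Since m = (1 + c)/(c + rr + e), the denominator satisfies c + rr + e = (1 + c)/m = (1 + 0.35) / 2.594995 ≈ 0.520232.
With c = 0.35 and rr = 0.08, the ratio of excess reserves to deposits is 0.520232 − 0.35 − 0.08 = 0.090232.

9.0%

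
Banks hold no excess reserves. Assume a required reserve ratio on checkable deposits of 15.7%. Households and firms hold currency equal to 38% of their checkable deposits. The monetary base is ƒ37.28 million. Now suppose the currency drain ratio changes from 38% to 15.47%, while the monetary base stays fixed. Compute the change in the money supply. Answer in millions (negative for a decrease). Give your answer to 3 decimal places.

ƒ42.301 million

Initially m₁ = (1 + 0.38) / (0.157 + 0.38) ≈ 2.569832, so M₁ = 2.569832 × 37.28 ≈ 95.8033 million.
After the change m₂ = (1 + 0.1547) / (0.157 + 0.1547) ≈ 3.704524, so M₂ = 3.704524 × 37.28 ≈ 138.1047 million.
ΔM = M₂ − M₁ = 138.1047 − 95.8033 = 42.3014 million.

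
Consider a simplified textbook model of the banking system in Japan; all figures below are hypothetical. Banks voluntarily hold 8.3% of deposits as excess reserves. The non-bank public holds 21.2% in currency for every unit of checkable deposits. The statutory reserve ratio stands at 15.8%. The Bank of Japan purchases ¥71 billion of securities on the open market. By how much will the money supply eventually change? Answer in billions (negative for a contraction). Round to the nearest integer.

The money multiplier is m = (1 + c) / (rr + e + c) = (1 + 0.212) / (0.158 + 0.083 + 0.212) ≈ 2.6755.
The purchase adds 71 billion of base, so ΔM = m × ΔMB = 2.6755 × (+71) = 189.9605 billion.

¥190 billion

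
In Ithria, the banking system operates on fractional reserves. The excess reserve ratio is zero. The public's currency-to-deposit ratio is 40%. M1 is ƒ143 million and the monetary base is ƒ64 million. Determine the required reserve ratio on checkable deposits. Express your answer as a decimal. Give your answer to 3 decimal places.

0.227

Using m = M/MB = 143/64 = 2.234375. Since m = (1 + c)/(c + rr + e), the denominator satisfies c + rr + e = (1 + c)/m = (1 + 0.4) / 2.234375 ≈ 0.626573.
With c = 0.4 and e = 0, the required reserve ratio on checkable deposits is 0.626573 − 0.4 − 0 = 0.226573.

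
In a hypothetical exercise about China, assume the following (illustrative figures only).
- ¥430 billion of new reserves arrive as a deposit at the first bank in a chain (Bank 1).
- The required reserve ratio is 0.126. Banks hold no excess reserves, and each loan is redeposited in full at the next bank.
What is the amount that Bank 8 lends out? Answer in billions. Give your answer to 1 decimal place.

Each bank lends a fraction (1 − rr) = 0.8740 of the deposit it receives, so Bank 8 receives 430·0.8740^7 and lends 430·0.8740^8 ≈ 146.4064 billion.

¥146.4 billion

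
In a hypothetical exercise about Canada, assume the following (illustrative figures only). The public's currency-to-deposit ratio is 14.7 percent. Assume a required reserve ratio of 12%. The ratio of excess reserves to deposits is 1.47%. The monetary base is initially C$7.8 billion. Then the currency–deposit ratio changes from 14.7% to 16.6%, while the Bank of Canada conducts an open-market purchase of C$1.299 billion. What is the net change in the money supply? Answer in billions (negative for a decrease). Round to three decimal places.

C$3.523 billion

Before: m₁ = (1 + 0.147) / (0.12 + 0.0147 + 0.147) ≈ 4.07171, MB₁ = 7.8, so M₁ = 4.07171 × 7.8 ≈ 31.7593 billion.
After: m₂ = (1 + 0.166) / (0.12 + 0.0147 + 0.166) ≈ 3.87762, MB₂ = 7.8 + 1.299 = 9.099, so M₂ = 3.87762 × 9.099 ≈ 35.2825 billion.
ΔM = M₂ − M₁ = 35.2825 − 31.7593 = 3.5232 billion.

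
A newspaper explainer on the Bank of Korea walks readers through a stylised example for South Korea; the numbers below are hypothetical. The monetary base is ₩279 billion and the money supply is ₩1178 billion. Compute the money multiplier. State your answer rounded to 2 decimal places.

4.22

The money multiplier is m = M / MB = 1178 / 279 ≈ 4.22222.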